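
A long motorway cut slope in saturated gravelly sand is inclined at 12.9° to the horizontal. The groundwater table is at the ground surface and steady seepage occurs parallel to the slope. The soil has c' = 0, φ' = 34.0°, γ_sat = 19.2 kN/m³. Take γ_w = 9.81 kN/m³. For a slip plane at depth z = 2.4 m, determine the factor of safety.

FS = 1.44

With seepage parallel to the slope and the water table at the surface, the effective normal stress on the slip plane uses the buoyant unit weight γ' = γ_sat − γ_w while the driving shear stress uses γ_sat:
FS = [c' + γ' z cos²β tanφ'] / [γ_sat z sinβ cosβ]
(For c' = 0 this reduces to FS = (γ'/γ_sat)·tanφ'/tanβ.)
γ' = 19.2 − 9.81 = 9.39 kN/m³
Numerator = 0.0 + 9.39·2.4·cos²12.9°·tan34.0° = 0.0 + 9.39·2.4·0.9502·0.6745 = 14.443 kPa
Denominator = 19.2·2.4·sin12.9°·cos12.9° = 19.2·2.4·0.2233·0.9748 = 10.028 kPa
FS = 14.443 / 10.028 = 1.440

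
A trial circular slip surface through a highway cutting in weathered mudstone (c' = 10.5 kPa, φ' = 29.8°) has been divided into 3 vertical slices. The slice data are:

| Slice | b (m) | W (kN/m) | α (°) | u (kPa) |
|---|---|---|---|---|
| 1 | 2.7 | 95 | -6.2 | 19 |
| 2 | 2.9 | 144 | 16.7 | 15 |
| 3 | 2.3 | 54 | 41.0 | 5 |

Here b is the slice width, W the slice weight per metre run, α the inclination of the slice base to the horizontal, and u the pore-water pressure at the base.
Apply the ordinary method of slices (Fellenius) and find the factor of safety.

FS = 2.77

Ordinary method of slices: FS = Σ[c'·Δl_i + (W_i cosα_i − u_i·Δl_i)·tanφ'] / Σ W_i sinα_i, with Δl_i = b_i / cosα_i.
Slice 1: Δl = 2.7/cos(-6.2°) = 2.716 m; N'_1 = 95·cos(-6.2°) − 19·2.716 = 42.8; c'Δl = 28.52; W sinα = -10.3
Slice 2: Δl = 2.9/cos16.7° = 3.028 m; N'_2 = 144·cos16.7° − 15·3.028 = 92.5; c'Δl = 31.79; W sinα = 41.4
Slice 3: Δl = 2.3/cos41.0° = 3.048 m; N'_3 = 54·cos41.0° − 5·3.048 = 25.5; c'Δl = 32.00; W sinα = 35.4
Σc'Δl = 92.3 kN/m; ΣN' = 160.9 kN/m; ΣW sinα = 66.5 kN/m
Resisting = 92.3 + 160.9·tan29.8° = 92.3 + 92.1 = 184.4 kN/m
FS = 184.4 / 66.5 = 2.772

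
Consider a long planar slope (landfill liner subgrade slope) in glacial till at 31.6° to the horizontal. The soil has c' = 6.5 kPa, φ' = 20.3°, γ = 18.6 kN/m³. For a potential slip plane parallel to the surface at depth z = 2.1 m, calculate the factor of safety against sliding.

FS = 0.97

For an infinite slope with a slip plane parallel to the surface (no pore pressure): FS = [c' + γz cos²β tanφ'] / [γz sinβ cosβ].
γz = 18.6·2.1 = 39.06 kN/m²
Numerator = 6.5 + 39.06·cos²31.6°·tan20.3° = 6.5 + 39.06·0.7254·0.3699 = 16.982 kPa
Denominator = 39.06·sin31.6°·cos31.6° = 39.06·0.5240·0.8517 = 17.432 kPa
FS = 16.982 / 17.432 = 0.974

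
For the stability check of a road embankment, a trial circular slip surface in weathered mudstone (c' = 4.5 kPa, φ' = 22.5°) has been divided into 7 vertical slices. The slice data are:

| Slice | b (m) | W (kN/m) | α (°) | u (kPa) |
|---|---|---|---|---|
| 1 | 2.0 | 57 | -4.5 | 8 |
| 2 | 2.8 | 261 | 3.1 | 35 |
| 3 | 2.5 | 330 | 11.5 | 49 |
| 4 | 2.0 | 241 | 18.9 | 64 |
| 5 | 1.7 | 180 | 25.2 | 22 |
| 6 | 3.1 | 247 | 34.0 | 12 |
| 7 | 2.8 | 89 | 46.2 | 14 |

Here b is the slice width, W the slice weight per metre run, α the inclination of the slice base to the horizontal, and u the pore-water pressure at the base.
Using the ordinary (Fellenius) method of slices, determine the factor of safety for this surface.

Ordinary method of slices: FS = Σ[c'·Δl_i + (W_i cosα_i − u_i·Δl_i)·tanφ'] / Σ W_i sinα_i, with Δl_i = b_i / cosα_i.
Slice 1: Δl = 2.0/cos(-4.5°) = 2.006 m; N'_1 = 57·cos(-4.5°) − 8·2.006 = 40.8; c'Δl = 9.03; W sinα = -4.5
Slice 2: Δl = 2.8/cos3.1° = 2.804 m; N'_2 = 261·cos3.1° − 35·2.804 = 162.5; c'Δl = 12.62; W sinα = 14.1
Slice 3: Δl = 2.5/cos11.5° = 2.551 m; N'_3 = 330·cos11.5° − 49·2.551 = 198.4; c'Δl = 11.48; W sinα = 65.8
Slice 4: Δl = 2.0/cos18.9° = 2.114 m; N'_4 = 241·cos18.9° − 64·2.114 = 92.7; c'Δl = 9.51; W sinα = 78.1
Slice 5: Δl = 1.7/cos25.2° = 1.879 m; N'_5 = 180·cos25.2° − 22·1.879 = 121.5; c'Δl = 8.45; W sinα = 76.6
Slice 6: Δl = 3.1/cos34.0° = 3.739 m; N'_6 = 247·cos34.0° − 12·3.739 = 159.9; c'Δl = 16.83; W sinα = 138.1
Slice 7: Δl = 2.8/cos46.2° = 4.045 m; N'_7 = 89·cos46.2° − 14·4.045 = 5.0; c'Δl = 18.20; W sinα = 64.2
Σc'Δl = 86.1 kN/m; ΣN' = 780.7 kN/m; ΣW sinα = 432.5 kN/m
Resisting = 86.1 + 780.7·tan22.5° = 86.1 + 323.4 = 409.5 kN/m
FS = 409.5 / 432.5 = 0.947

FS = 0.95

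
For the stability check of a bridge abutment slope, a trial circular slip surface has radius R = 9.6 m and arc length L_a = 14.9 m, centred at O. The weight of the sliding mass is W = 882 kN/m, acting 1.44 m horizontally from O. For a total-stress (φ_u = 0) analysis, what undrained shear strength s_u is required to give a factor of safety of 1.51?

FS = s_u·L_a·R / (W·d), so s_u = FS·W·d / (L_a·R).
s_u = 1.51·882·1.44 / (14.90·9.6) = 1917.8 / 143.04 = 13.41 kPa

s_u = 13.4 kPa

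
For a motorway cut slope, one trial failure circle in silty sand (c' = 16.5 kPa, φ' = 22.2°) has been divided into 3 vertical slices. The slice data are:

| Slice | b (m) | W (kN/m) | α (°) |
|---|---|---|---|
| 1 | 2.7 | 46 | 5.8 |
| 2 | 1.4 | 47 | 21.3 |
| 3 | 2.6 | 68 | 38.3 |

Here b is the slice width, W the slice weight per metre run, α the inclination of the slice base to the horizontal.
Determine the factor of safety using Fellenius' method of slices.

FS = 2.86

Ordinary method of slices: FS = Σ[c'·Δl_i + (W_i cosα_i)·tanφ'] / Σ W_i sinα_i, with Δl_i = b_i / cosα_i.
Slice 1: Δl = 2.7/cos5.8° = 2.714 m; N'_1 = 46·cos5.8° = 45.8; c'Δl = 44.78; W sinα = 4.6
Slice 2: Δl = 1.4/cos21.3° = 1.503 m; N'_2 = 47·cos21.3° = 43.8; c'Δl = 24.79; W sinα = 17.1
Slice 3: Δl = 2.6/cos38.3° = 3.313 m; N'_3 = 68·cos38.3° = 53.4; c'Δl = 54.67; W sinα = 42.1
Σc'Δl = 124.2 kN/m; ΣN' = 142.9 kN/m; ΣW sinα = 63.9 kN/m
Resisting = 124.2 + 142.9·tan22.2° = 124.2 + 58.3 = 182.6 kN/m
FS = 182.6 / 63.9 = 2.859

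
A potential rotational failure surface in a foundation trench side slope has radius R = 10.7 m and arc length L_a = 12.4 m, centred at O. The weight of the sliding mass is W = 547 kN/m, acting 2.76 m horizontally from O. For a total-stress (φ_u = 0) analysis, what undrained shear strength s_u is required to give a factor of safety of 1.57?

FS = s_u·L_a·R / (W·d), so s_u = FS·W·d / (L_a·R).
s_u = 1.57·547·2.76 / (12.40·10.7) = 2370.3 / 132.68 = 17.86 kPa

s_u = 17.9 kPa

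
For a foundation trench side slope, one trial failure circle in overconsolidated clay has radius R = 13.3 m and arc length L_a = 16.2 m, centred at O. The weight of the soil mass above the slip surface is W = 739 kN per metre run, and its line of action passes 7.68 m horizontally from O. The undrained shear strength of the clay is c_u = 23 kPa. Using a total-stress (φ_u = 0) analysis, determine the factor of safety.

Taking moments about the centre O, the resisting moment is provided by the undrained shear strength acting along the arc:
M_R = c_u·L_a·R = 23·16.20·13.3 = 4955.6 kN·m/m
M_D = W·d = 739·7.68 = 5675.5 kN·m/m
FS = M_R / M_D = 4955.6 / 5675.5 = 0.873

FS = 0.87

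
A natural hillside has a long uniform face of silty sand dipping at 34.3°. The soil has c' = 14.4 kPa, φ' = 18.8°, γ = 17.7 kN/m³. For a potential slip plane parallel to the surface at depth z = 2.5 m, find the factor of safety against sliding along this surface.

FS = 1.20

For an infinite slope with a slip plane parallel to the surface (no pore pressure): FS = [c' + γz cos²β tanφ'] / [γz sinβ cosβ].
γz = 17.7·2.5 = 44.25 kN/m²
Numerator = 14.4 + 44.25·cos²34.3°·tan18.8° = 14.4 + 44.25·0.6824·0.3404 = 24.680 kPa
Denominator = 44.25·sin34.3°·cos34.3° = 44.25·0.5635·0.8261 = 20.600 kPa
FS = 24.680 / 20.600 = 1.198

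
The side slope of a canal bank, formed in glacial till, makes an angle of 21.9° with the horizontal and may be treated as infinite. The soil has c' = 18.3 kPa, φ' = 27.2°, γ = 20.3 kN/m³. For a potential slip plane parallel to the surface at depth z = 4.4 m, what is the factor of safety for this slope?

FS = 1.87

For an infinite slope with a slip plane parallel to the surface (no pore pressure): FS = [c' + γz cos²β tanφ'] / [γz sinβ cosβ].
γz = 20.3·4.4 = 89.32 kN/m²
Numerator = 18.3 + 89.32·cos²21.9°·tan27.2° = 18.3 + 89.32·0.8609·0.5139 = 57.818 kPa
Denominator = 89.32·sin21.9°·cos21.9° = 89.32·0.3730·0.9278 = 30.911 kPa
FS = 57.818 / 30.911 = 1.870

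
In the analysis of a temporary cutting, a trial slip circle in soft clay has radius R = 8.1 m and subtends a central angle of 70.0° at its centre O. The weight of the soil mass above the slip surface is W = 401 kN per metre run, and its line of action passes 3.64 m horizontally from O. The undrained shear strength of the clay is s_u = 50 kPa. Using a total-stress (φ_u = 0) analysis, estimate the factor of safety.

FS = 2.75

Taking moments about the centre O, the resisting moment is provided by the undrained shear strength acting along the arc:
Arc length L_a = R·θ = 8.1·(70.0°·π/180) = 8.1·1.2217 = 9.90 m
M_R = s_u·L_a·R = 50·9.90·8.1 = 4007.9 kN·m/m
M_D = W·d = 401·3.64 = 1459.6 kN·m/m
FS = M_R / M_D = 4007.9 / 1459.6 = 2.746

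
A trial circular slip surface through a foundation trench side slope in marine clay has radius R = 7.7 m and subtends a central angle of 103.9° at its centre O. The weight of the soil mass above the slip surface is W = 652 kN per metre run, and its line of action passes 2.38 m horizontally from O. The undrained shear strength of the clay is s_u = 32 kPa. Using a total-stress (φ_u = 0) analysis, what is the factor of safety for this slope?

Taking moments about the centre O, the resisting moment is provided by the undrained shear strength acting along the arc:
Arc length L_a = R·θ = 7.7·(103.9°·π/180) = 7.7·1.8134 = 13.96 m
M_R = s_u·L_a·R = 32·13.96·7.7 = 3440.5 kN·m/m
M_D = W·d = 652·2.38 = 1551.8 kN·m/m
FS = M_R / M_D = 3440.5 / 1551.8 = 2.217

FS = 2.22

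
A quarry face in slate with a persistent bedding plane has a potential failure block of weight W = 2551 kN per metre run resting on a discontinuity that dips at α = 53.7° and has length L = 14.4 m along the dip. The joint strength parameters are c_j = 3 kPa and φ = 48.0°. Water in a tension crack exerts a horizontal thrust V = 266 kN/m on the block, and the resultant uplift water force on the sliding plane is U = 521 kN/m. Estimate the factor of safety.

FS = 0.41

Resolving the block weight along and normal to the plane and applying the Mohr–Coulomb strength on the joint:
N' = W cosα − U − V sinα = 2551·cos53.7° − 521 − 266·sin53.7° = 774.8 kN/m
Driving force T = W sinα + V cosα = 2551·sin53.7° + 266·cos53.7° = 2213.4 kN/m
Resisting force R = c_j·L + N'·tanφ = 3·14.4 + 774.8·tan48.0° = 43.2 + 860.6 = 903.8 kN/m
FS = R / T = 903.8 / 2213.4 = 0.408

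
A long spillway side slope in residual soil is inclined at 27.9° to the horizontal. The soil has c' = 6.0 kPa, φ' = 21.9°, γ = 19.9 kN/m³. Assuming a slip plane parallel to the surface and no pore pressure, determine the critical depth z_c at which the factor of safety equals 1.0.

z_c = 3.03 m

Setting FS = 1.00 in FS = [c' + γz cos²β tanφ'] / [γz sinβ cosβ] and solving for z:
z = c' / [γ cosβ (FS·sinβ − cosβ·tanφ')]
  = 6.0 / [19.9·cos27.9°·(1.00·sin27.9° − cos27.9°·tan21.9°)]
  = 6.0 / [19.9·0.8838·(1.00·0.4679 − 0.8838·0.4020)]
  = 6.0 / 1.9813 = 3.028 m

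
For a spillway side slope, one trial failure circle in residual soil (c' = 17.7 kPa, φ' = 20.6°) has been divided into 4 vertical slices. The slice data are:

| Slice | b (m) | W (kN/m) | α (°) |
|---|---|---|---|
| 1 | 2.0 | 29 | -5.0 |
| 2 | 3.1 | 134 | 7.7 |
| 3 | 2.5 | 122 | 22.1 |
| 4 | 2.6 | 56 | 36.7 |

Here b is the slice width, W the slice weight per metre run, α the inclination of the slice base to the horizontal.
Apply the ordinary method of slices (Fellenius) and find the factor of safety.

Ordinary method of slices: FS = Σ[c'·Δl_i + (W_i cosα_i)·tanφ'] / Σ W_i sinα_i, with Δl_i = b_i / cosα_i.
Slice 1: Δl = 2.0/cos(-5.0°) = 2.008 m; N'_1 = 29·cos(-5.0°) = 28.9; c'Δl = 35.54; W sinα = -2.5
Slice 2: Δl = 3.1/cos7.7° = 3.128 m; N'_2 = 134·cos7.7° = 132.8; c'Δl = 55.37; W sinα = 18.0
Slice 3: Δl = 2.5/cos22.1° = 2.698 m; N'_3 = 122·cos22.1° = 113.0; c'Δl = 47.76; W sinα = 45.9
Slice 4: Δl = 2.6/cos36.7° = 3.243 m; N'_4 = 56·cos36.7° = 44.9; c'Δl = 57.40; W sinα = 33.5
Σc'Δl = 196.1 kN/m; ΣN' = 319.6 kN/m; ΣW sinα = 94.8 kN/m
Resisting = 196.1 + 319.6·tan20.6° = 196.1 + 120.1 = 316.2 kN/m
FS = 316.2 / 94.8 = 3.336

FS = 3.34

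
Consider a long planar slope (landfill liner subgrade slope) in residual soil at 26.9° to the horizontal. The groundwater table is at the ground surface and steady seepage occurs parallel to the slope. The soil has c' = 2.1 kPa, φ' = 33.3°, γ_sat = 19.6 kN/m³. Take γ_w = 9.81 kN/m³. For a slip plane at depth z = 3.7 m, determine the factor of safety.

FS = 0.72

With seepage parallel to the slope and the water table at the surface, the effective normal stress on the slip plane uses the buoyant unit weight γ' = γ_sat − γ_w while the driving shear stress uses γ_sat:
FS = [c' + γ' z cos²β tanφ'] / [γ_sat z sinβ cosβ]
γ' = 19.6 − 9.81 = 9.79 kN/m³
Numerator = 2.1 + 9.79·3.7·cos²26.9°·tan33.3° = 2.1 + 9.79·3.7·0.7953·0.6569 = 21.023 kPa
Denominator = 19.6·3.7·sin26.9°·cos26.9° = 19.6·3.7·0.4524·0.8918 = 29.260 kPa
FS = 21.023 / 29.260 = 0.718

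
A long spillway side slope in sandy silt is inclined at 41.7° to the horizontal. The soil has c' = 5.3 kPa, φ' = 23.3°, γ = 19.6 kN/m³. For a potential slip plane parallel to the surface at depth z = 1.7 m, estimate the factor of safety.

FS = 0.80

For an infinite slope with a slip plane parallel to the surface (no pore pressure): FS = [c' + γz cos²β tanφ'] / [γz sinβ cosβ].
γz = 19.6·1.7 = 33.32 kN/m²
Numerator = 5.3 + 33.32·cos²41.7°·tan23.3° = 5.3 + 33.32·0.5575·0.4307 = 13.300 kPa
Denominator = 33.32·sin41.7°·cos41.7° = 33.32·0.6652·0.7466 = 16.550 kPa
FS = 13.300 / 16.550 = 0.804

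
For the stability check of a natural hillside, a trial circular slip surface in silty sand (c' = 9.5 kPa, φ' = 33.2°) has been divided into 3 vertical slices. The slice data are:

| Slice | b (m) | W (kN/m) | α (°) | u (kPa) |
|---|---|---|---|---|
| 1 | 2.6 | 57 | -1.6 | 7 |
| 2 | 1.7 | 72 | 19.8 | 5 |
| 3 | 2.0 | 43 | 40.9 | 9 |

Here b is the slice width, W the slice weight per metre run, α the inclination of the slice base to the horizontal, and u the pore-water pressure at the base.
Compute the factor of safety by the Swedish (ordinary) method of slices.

Ordinary method of slices: FS = Σ[c'·Δl_i + (W_i cosα_i − u_i·Δl_i)·tanφ'] / Σ W_i sinα_i, with Δl_i = b_i / cosα_i.
Slice 1: Δl = 2.6/cos(-1.6°) = 2.601 m; N'_1 = 57·cos(-1.6°) − 7·2.601 = 38.8; c'Δl = 24.71; W sinα = -1.6
Slice 2: Δl = 1.7/cos19.8° = 1.807 m; N'_2 = 72·cos19.8° − 5·1.807 = 58.7; c'Δl = 17.16; W sinα = 24.4
Slice 3: Δl = 2.0/cos40.9° = 2.646 m; N'_3 = 43·cos40.9° − 9·2.646 = 8.7; c'Δl = 25.14; W sinα = 28.2
Σc'Δl = 67.0 kN/m; ΣN' = 106.2 kN/m; ΣW sinα = 51.0 kN/m
Resisting = 67.0 + 106.2·tan33.2° = 67.0 + 69.5 = 136.5 kN/m
FS = 136.5 / 51.0 = 2.679

FS = 2.68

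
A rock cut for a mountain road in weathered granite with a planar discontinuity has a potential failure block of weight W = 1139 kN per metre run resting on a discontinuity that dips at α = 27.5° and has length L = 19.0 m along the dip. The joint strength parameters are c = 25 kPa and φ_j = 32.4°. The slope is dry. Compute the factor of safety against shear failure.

Resolving the block weight along and normal to the plane and applying the Mohr–Coulomb strength on the joint:
N' = W cosα = 1139·cos27.5° = 1010.3 kN/m
Driving force T = W sinα = 1139·sin27.5° = 525.9 kN/m
Resisting force R = c·L + N'·tanφ_j = 25·19.0 + 1010.3·tan32.4° = 475.0 + 641.2 = 1116.2 kN/m
FS = R / T = 1116.2 / 525.9 = 2.122

FS = 2.12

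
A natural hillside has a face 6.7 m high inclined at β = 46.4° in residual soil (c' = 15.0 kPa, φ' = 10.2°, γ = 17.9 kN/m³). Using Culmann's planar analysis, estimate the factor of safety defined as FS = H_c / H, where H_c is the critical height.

H_c = (4c'/γ) · sinβ cosφ' / [1 − cos(β − φ')]
    = (4·15.0/17.9) · sin46.4°·cos10.2° / [1 − cos36.2°]
    = 3.352 · 0.7127 / 0.1930 = 12.38 m
FS = H_c / H = 12.38 / 6.7 = 1.847

FS = 1.85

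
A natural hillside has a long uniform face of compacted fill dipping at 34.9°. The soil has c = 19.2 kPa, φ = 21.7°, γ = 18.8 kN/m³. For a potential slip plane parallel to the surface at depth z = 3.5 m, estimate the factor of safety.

FS = 1.19

For an infinite slope with a slip plane parallel to the surface (no pore pressure): FS = [c + γz cos²β tanφ] / [γz sinβ cosβ].
γz = 18.8·3.5 = 65.80 kN/m²
Numerator = 19.2 + 65.80·cos²34.9°·tan21.7° = 19.2 + 65.80·0.6726·0.3979 = 36.813 kPa
Denominator = 65.80·sin34.9°·cos34.9° = 65.80·0.5721·0.8202 = 30.876 kPa
FS = 36.813 / 30.876 = 1.192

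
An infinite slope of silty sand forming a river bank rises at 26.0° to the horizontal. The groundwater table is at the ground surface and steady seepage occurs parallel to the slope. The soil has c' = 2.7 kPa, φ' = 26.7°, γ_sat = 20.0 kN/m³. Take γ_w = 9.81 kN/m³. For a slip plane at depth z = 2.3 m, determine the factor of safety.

FS = 0.67

With seepage parallel to the slope and the water table at the surface, the effective normal stress on the slip plane uses the buoyant unit weight γ' = γ_sat − γ_w while the driving shear stress uses γ_sat:
FS = [c' + γ' z cos²β tanφ'] / [γ_sat z sinβ cosβ]
γ' = 20.0 − 9.81 = 10.19 kN/m³
Numerator = 2.7 + 10.19·2.3·cos²26.0°·tan26.7° = 2.7 + 10.19·2.3·0.8078·0.5029 = 12.222 kPa
Denominator = 20.0·2.3·sin26.0°·cos26.0° = 20.0·2.3·0.4384·0.8988 = 18.124 kPa
FS = 12.222 / 18.124 = 0.674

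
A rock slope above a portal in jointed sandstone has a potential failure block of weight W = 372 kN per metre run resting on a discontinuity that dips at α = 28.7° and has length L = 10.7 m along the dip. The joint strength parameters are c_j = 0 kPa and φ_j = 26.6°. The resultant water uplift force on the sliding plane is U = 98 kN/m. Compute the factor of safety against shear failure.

FS = 0.64

Resolving the block weight along and normal to the plane and applying the Mohr–Coulomb strength on the joint:
N' = W cosα − U = 372·cos28.7° − 98 = 228.3 kN/m
Driving force T = W sinα = 372·sin28.7° = 178.6 kN/m
Resisting force R = c_j·L + N'·tanφ_j = 0·10.7 + 228.3·tan26.6° = 0.0 + 114.3 = 114.3 kN/m
FS = R / T = 114.3 / 178.6 = 0.640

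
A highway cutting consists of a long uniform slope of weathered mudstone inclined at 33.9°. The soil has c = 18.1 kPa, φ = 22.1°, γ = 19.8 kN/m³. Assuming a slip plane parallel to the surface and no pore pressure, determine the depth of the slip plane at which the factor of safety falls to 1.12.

Setting FS = 1.12 in FS = [c + γz cos²β tanφ] / [γz sinβ cosβ] and solving for z:
z = c / [γ cosβ (FS·sinβ − cosβ·tanφ)]
  = 18.1 / [19.8·cos33.9°·(1.12·sin33.9° − cos33.9°·tan22.1°)]
  = 18.1 / [19.8·0.8300·(1.12·0.5577 − 0.8300·0.4061)]
  = 18.1 / 4.7272 = 3.829 m

z = 3.83 m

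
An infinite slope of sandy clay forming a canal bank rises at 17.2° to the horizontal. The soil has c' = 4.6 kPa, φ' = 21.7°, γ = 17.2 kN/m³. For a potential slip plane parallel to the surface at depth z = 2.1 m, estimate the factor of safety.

For an infinite slope with a slip plane parallel to the surface (no pore pressure): FS = [c' + γz cos²β tanφ'] / [γz sinβ cosβ].
γz = 17.2·2.1 = 36.12 kN/m²
Numerator = 4.6 + 36.12·cos²17.2°·tan21.7° = 4.6 + 36.12·0.9126·0.3979 = 17.717 kPa
Denominator = 36.12·sin17.2°·cos17.2° = 36.12·0.2957·0.9553 = 10.203 kPa
FS = 17.717 / 10.203 = 1.736

FS = 1.74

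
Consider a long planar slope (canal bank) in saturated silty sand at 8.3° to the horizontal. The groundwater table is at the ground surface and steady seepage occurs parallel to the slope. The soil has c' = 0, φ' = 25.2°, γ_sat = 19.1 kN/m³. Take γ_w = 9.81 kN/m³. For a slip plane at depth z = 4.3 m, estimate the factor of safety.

With seepage parallel to the slope and the water table at the surface, the effective normal stress on the slip plane uses the buoyant unit weight γ' = γ_sat − γ_w while the driving shear stress uses γ_sat:
FS = [c' + γ' z cos²β tanφ'] / [γ_sat z sinβ cosβ]
(For c' = 0 this reduces to FS = (γ'/γ_sat)·tanφ'/tanβ.)
γ' = 19.1 − 9.81 = 9.29 kN/m³
Numerator = 0.0 + 9.29·4.3·cos²8.3°·tan25.2° = 0.0 + 9.29·4.3·0.9792·0.4706 = 18.406 kPa
Denominator = 19.1·4.3·sin8.3°·cos8.3° = 19.1·4.3·0.1444·0.9895 = 11.732 kPa
FS = 18.406 / 11.732 = 1.569

FS = 1.57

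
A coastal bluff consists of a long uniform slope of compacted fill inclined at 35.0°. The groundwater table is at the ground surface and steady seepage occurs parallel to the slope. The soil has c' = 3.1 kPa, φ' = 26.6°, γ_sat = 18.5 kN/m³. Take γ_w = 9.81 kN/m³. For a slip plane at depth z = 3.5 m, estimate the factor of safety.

FS = 0.44

With seepage parallel to the slope and the water table at the surface, the effective normal stress on the slip plane uses the buoyant unit weight γ' = γ_sat − γ_w while the driving shear stress uses γ_sat:
FS = [c' + γ' z cos²β tanφ'] / [γ_sat z sinβ cosβ]
γ' = 18.5 − 9.81 = 8.69 kN/m³
Numerator = 3.1 + 8.69·3.5·cos²35.0°·tan26.6° = 3.1 + 8.69·3.5·0.6710·0.5008 = 13.320 kPa
Denominator = 18.5·3.5·sin35.0°·cos35.0° = 18.5·3.5·0.5736·0.8192 = 30.423 kPa
FS = 13.320 / 30.423 = 0.438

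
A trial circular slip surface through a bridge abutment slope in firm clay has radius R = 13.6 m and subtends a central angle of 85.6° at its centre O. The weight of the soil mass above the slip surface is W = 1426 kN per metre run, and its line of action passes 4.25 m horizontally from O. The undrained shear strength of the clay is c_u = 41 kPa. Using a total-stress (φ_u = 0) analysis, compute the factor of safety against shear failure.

Taking moments about the centre O, the resisting moment is provided by the undrained shear strength acting along the arc:
Arc length L_a = R·θ = 13.6·(85.6°·π/180) = 13.6·1.4940 = 20.32 m
M_R = c_u·L_a·R = 41·20.32·13.6 = 11329.6 kN·m/m
M_D = W·d = 1426·4.25 = 6060.5 kN·m/m
FS = M_R / M_D = 11329.6 / 6060.5 = 1.869

FS = 1.87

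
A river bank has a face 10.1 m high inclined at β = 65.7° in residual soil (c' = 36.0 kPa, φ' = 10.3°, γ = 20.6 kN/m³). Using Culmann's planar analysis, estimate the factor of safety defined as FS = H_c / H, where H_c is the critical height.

H_c = (4c'/γ) · sinβ cosφ' / [1 − cos(β − φ')]
    = (4·36.0/20.6) · sin65.7°·cos10.3° / [1 − cos55.4°]
    = 6.990 · 0.8967 / 0.4322 = 14.50 m
FS = H_c / H = 14.50 / 10.1 = 1.436

FS = 1.44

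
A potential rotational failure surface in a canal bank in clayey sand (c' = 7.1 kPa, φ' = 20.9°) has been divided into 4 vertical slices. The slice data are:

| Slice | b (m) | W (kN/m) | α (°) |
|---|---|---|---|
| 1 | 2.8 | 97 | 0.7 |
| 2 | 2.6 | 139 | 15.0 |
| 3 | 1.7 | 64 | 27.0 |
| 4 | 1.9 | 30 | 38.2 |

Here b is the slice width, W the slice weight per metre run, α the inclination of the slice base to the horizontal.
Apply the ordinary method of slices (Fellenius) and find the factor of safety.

FS = 2.23

Ordinary method of slices: FS = Σ[c'·Δl_i + (W_i cosα_i)·tanφ'] / Σ W_i sinα_i, with Δl_i = b_i / cosα_i.
Slice 1: Δl = 2.8/cos0.7° = 2.800 m; N'_1 = 97·cos0.7° = 97.0; c'Δl = 19.88; W sinα = 1.2
Slice 2: Δl = 2.6/cos15.0° = 2.692 m; N'_2 = 139·cos15.0° = 134.3; c'Δl = 19.11; W sinα = 36.0
Slice 3: Δl = 1.7/cos27.0° = 1.908 m; N'_3 = 64·cos27.0° = 57.0; c'Δl = 13.55; W sinα = 29.1
Slice 4: Δl = 1.9/cos38.2° = 2.418 m; N'_4 = 30·cos38.2° = 23.6; c'Δl = 17.17; W sinα = 18.6
Σc'Δl = 69.7 kN/m; ΣN' = 311.9 kN/m; ΣW sinα = 84.8 kN/m
Resisting = 69.7 + 311.9·tan20.9° = 69.7 + 119.1 = 188.8 kN/m
FS = 188.8 / 84.8 = 2.227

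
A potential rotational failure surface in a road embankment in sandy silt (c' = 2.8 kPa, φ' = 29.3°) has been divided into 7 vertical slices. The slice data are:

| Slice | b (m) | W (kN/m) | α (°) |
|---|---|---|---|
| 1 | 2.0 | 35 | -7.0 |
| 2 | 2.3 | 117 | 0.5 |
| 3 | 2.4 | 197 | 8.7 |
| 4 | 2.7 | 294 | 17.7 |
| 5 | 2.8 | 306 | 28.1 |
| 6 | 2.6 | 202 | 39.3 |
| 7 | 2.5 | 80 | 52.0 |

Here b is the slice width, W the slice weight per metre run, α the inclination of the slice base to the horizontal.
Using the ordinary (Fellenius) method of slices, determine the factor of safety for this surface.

Ordinary method of slices: FS = Σ[c'·Δl_i + (W_i cosα_i)·tanφ'] / Σ W_i sinα_i, with Δl_i = b_i / cosα_i.
Slice 1: Δl = 2.0/cos(-7.0°) = 2.015 m; N'_1 = 35·cos(-7.0°) = 34.7; c'Δl = 5.64; W sinα = -4.3
Slice 2: Δl = 2.3/cos0.5° = 2.300 m; N'_2 = 117·cos0.5° = 117.0; c'Δl = 6.44; W sinα = 1.0
Slice 3: Δl = 2.4/cos8.7° = 2.428 m; N'_3 = 197·cos8.7° = 194.7; c'Δl = 6.80; W sinα = 29.8
Slice 4: Δl = 2.7/cos17.7° = 2.834 m; N'_4 = 294·cos17.7° = 280.1; c'Δl = 7.94; W sinα = 89.4
Slice 5: Δl = 2.8/cos28.1° = 3.174 m; N'_5 = 306·cos28.1° = 269.9; c'Δl = 8.89; W sinα = 144.1
Slice 6: Δl = 2.6/cos39.3° = 3.360 m; N'_6 = 202·cos39.3° = 156.3; c'Δl = 9.41; W sinα = 127.9
Slice 7: Δl = 2.5/cos52.0° = 4.061 m; N'_7 = 80·cos52.0° = 49.3; c'Δl = 11.37; W sinα = 63.0
Σc'Δl = 56.5 kN/m; ΣN' = 1102.0 kN/m; ΣW sinα = 451.1 kN/m
Resisting = 56.5 + 1102.0·tan29.3° = 56.5 + 618.4 = 674.9 kN/m
FS = 674.9 / 451.1 = 1.496

FS = 1.50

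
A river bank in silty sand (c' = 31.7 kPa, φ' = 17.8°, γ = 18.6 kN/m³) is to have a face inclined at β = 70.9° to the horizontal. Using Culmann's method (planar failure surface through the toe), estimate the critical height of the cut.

H_c = 15.35 m

Culmann's analysis gives the critical failure plane at α_cr = (β + φ')/2 = (70.9 + 17.8)/2 = 44.4°, and the critical height
H_c = (4c'/γ) · sinβ cosφ' / [1 − cos(β − φ')]
    = (4·31.7/18.6) · sin70.9°·cos17.8° / [1 − cos(53.1°)]
    = 6.817 · 0.9449·0.9521 / [1 − 0.6004]
    = 6.817 · 0.8997 / 0.3996
    = 15.35 m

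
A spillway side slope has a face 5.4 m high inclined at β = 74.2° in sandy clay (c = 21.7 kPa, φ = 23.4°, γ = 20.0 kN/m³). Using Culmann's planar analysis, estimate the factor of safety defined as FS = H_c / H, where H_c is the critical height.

FS = 1.93

H_c = (4c/γ) · sinβ cosφ / [1 − cos(β − φ)]
    = (4·21.7/20.0) · sin74.2°·cos23.4° / [1 − cos50.8°]
    = 4.340 · 0.8831 / 0.3680 = 10.42 m
FS = H_c / H = 10.42 / 5.4 = 1.929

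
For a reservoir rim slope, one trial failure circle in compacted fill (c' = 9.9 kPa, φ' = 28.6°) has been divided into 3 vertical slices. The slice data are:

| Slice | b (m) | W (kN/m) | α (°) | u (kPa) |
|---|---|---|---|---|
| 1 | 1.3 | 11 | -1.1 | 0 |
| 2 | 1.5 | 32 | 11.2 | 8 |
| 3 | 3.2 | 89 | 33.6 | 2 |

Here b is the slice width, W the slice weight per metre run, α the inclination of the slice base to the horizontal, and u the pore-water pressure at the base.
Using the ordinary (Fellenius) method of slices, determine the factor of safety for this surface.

FS = 2.15

Ordinary method of slices: FS = Σ[c'·Δl_i + (W_i cosα_i − u_i·Δl_i)·tanφ'] / Σ W_i sinα_i, with Δl_i = b_i / cosα_i.
Slice 1: Δl = 1.3/cos(-1.1°) = 1.300 m; N'_1 = 11·cos(-1.1°) − 0·1.300 = 11.0; c'Δl = 12.87; W sinα = -0.2
Slice 2: Δl = 1.5/cos11.2° = 1.529 m; N'_2 = 32·cos11.2° − 8·1.529 = 19.2; c'Δl = 15.14; W sinα = 6.2
Slice 3: Δl = 3.2/cos33.6° = 3.842 m; N'_3 = 89·cos33.6° − 2·3.842 = 66.4; c'Δl = 38.03; W sinα = 49.3
Σc'Δl = 66.0 kN/m; ΣN' = 96.6 kN/m; ΣW sinα = 55.3 kN/m
Resisting = 66.0 + 96.6·tan28.6° = 66.0 + 52.7 = 118.7 kN/m
FS = 118.7 / 55.3 = 2.148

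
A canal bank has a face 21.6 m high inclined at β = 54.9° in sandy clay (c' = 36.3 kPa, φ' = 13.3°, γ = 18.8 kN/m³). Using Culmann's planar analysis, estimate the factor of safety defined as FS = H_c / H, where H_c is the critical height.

FS = 1.13

H_c = (4c'/γ) · sinβ cosφ' / [1 − cos(β − φ')]
    = (4·36.3/18.8) · sin54.9°·cos13.3° / [1 − cos41.6°]
    = 7.723 · 0.7962 / 0.2522 = 24.38 m
FS = H_c / H = 24.38 / 21.6 = 1.129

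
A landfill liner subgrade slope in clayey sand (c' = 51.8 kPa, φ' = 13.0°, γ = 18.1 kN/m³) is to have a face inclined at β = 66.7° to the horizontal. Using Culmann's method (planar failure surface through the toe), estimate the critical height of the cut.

H_c = 25.11 m

Culmann's analysis gives the critical failure plane at α_cr = (β + φ')/2 = (66.7 + 13.0)/2 = 39.9°, and the critical height
H_c = (4c'/γ) · sinβ cosφ' / [1 − cos(β − φ')]
    = (4·51.8/18.1) · sin66.7°·cos13.0° / [1 − cos(53.7°)]
    = 11.448 · 0.9184·0.9744 / [1 − 0.5920]
    = 11.448 · 0.8949 / 0.4080
    = 25.11 m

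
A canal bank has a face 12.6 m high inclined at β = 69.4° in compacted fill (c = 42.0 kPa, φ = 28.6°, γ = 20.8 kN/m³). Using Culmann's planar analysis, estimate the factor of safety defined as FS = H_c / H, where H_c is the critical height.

FS = 2.17

H_c = (4c/γ) · sinβ cosφ / [1 − cos(β − φ)]
    = (4·42.0/20.8) · sin69.4°·cos28.6° / [1 − cos40.8°]
    = 8.077 · 0.8218 / 0.2430 = 27.32 m
FS = H_c / H = 27.32 / 12.6 = 2.168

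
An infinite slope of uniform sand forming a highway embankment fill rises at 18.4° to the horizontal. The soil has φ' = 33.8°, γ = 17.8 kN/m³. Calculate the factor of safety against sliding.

FS = 2.01

For a dry cohesionless infinite slope the factor of safety is FS = tanφ' / tanβ.
FS = tan33.8° / tan18.4° = 0.6694 / 0.3327 = 2.012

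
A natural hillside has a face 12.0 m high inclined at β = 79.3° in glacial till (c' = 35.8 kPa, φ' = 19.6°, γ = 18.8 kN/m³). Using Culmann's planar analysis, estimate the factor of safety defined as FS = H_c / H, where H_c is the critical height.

H_c = (4c'/γ) · sinβ cosφ' / [1 − cos(β − φ')]
    = (4·35.8/18.8) · sin79.3°·cos19.6° / [1 − cos59.7°]
    = 7.617 · 0.9257 / 0.4955 = 14.23 m
FS = H_c / H = 14.23 / 12.0 = 1.186

FS = 1.19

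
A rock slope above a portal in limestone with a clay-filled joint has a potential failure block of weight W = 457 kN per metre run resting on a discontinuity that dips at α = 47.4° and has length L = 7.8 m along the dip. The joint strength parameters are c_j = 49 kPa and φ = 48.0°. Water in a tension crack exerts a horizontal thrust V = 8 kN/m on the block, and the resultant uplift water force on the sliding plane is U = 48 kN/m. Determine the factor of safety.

FS = 1.95

Resolving the block weight along and normal to the plane and applying the Mohr–Coulomb strength on the joint:
N' = W cosα − U − V sinα = 457·cos47.4° − 48 − 8·sin47.4° = 255.4 kN/m
Driving force T = W sinα + V cosα = 457·sin47.4° + 8·cos47.4° = 341.8 kN/m
Resisting force R = c_j·L + N'·tanφ = 49·7.8 + 255.4·tan48.0° = 382.2 + 283.7 = 665.9 kN/m
FS = R / T = 665.9 / 341.8 = 1.948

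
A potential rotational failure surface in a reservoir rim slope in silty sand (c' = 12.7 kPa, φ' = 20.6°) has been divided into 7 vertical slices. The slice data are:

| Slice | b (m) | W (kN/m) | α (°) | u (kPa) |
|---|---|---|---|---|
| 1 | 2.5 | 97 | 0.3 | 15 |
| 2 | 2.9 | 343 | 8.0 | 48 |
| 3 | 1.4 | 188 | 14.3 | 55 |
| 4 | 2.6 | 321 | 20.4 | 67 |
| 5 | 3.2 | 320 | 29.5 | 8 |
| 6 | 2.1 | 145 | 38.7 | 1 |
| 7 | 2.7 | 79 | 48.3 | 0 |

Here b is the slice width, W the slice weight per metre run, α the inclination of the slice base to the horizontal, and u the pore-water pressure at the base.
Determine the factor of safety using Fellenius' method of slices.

FS = 1.15

Ordinary method of slices: FS = Σ[c'·Δl_i + (W_i cosα_i − u_i·Δl_i)·tanφ'] / Σ W_i sinα_i, with Δl_i = b_i / cosα_i.
Slice 1: Δl = 2.5/cos0.3° = 2.500 m; N'_1 = 97·cos0.3° − 15·2.500 = 59.5; c'Δl = 31.75; W sinα = 0.5
Slice 2: Δl = 2.9/cos8.0° = 2.928 m; N'_2 = 343·cos8.0° − 48·2.928 = 199.1; c'Δl = 37.19; W sinα = 47.7
Slice 3: Δl = 1.4/cos14.3° = 1.445 m; N'_3 = 188·cos14.3° − 55·1.445 = 102.7; c'Δl = 18.35; W sinα = 46.4
Slice 4: Δl = 2.6/cos20.4° = 2.774 m; N'_4 = 321·cos20.4° − 67·2.774 = 115.0; c'Δl = 35.23; W sinα = 111.9
Slice 5: Δl = 3.2/cos29.5° = 3.677 m; N'_5 = 320·cos29.5° − 8·3.677 = 249.1; c'Δl = 46.69; W sinα = 157.6
Slice 6: Δl = 2.1/cos38.7° = 2.691 m; N'_6 = 145·cos38.7° − 1·2.691 = 110.5; c'Δl = 34.17; W sinα = 90.7
Slice 7: Δl = 2.7/cos48.3° = 4.059 m; N'_7 = 79·cos48.3° − 0·4.059 = 52.6; c'Δl = 51.55; W sinα = 59.0
Σc'Δl = 254.9 kN/m; ΣN' = 888.4 kN/m; ΣW sinα = 513.8 kN/m
Resisting = 254.9 + 888.4·tan20.6° = 254.9 + 333.9 = 588.9 kN/m
FS = 588.9 / 513.8 = 1.146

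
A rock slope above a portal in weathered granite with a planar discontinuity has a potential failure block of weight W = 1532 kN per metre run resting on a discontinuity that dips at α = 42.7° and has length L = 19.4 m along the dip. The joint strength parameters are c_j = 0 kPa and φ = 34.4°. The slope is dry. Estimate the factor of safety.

Resolving the block weight along and normal to the plane and applying the Mohr–Coulomb strength on the joint:
N' = W cosα = 1532·cos42.7° = 1125.9 kN/m
Driving force T = W sinα = 1532·sin42.7° = 1038.9 kN/m
Resisting force R = c_j·L + N'·tanφ = 0·19.4 + 1125.9·tan34.4° = 0.0 + 770.9 = 770.9 kN/m
FS = R / T = 770.9 / 1038.9 = 0.742

FS = 0.74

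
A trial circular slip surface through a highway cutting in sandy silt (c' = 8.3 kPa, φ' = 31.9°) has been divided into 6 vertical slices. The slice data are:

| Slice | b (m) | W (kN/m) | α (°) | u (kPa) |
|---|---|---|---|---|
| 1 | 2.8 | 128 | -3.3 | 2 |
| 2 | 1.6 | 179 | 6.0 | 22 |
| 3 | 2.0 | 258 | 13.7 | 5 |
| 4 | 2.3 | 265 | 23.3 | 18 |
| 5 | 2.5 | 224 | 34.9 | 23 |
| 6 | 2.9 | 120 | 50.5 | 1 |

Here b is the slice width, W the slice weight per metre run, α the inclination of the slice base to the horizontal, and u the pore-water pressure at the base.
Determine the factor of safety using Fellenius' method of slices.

FS = 1.74

Ordinary method of slices: FS = Σ[c'·Δl_i + (W_i cosα_i − u_i·Δl_i)·tanφ'] / Σ W_i sinα_i, with Δl_i = b_i / cosα_i.
Slice 1: Δl = 2.8/cos(-3.3°) = 2.805 m; N'_1 = 128·cos(-3.3°) − 2·2.805 = 122.2; c'Δl = 23.28; W sinα = -7.4
Slice 2: Δl = 1.6/cos6.0° = 1.609 m; N'_2 = 179·cos6.0° − 22·1.609 = 142.6; c'Δl = 13.35; W sinα = 18.7
Slice 3: Δl = 2.0/cos13.7° = 2.059 m; N'_3 = 258·cos13.7° − 5·2.059 = 240.4; c'Δl = 17.09; W sinα = 61.1
Slice 4: Δl = 2.3/cos23.3° = 2.504 m; N'_4 = 265·cos23.3° − 18·2.504 = 198.3; c'Δl = 20.79; W sinα = 104.8
Slice 5: Δl = 2.5/cos34.9° = 3.048 m; N'_5 = 224·cos34.9° − 23·3.048 = 113.6; c'Δl = 25.30; W sinα = 128.2
Slice 6: Δl = 2.9/cos50.5° = 4.559 m; N'_6 = 120·cos50.5° − 1·4.559 = 71.8; c'Δl = 37.84; W sinα = 92.6
Σc'Δl = 137.6 kN/m; ΣN' = 888.9 kN/m; ΣW sinα = 398.0 kN/m
Resisting = 137.6 + 888.9·tan31.9° = 137.6 + 553.3 = 690.9 kN/m
FS = 690.9 / 398.0 = 1.736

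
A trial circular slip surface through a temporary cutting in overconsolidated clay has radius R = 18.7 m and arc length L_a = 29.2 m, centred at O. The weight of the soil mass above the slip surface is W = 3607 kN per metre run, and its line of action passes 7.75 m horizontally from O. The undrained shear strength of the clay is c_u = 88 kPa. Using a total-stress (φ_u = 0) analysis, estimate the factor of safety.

Taking moments about the centre O, the resisting moment is provided by the undrained shear strength acting along the arc:
M_R = c_u·L_a·R = 88·29.20·18.7 = 48051.5 kN·m/m
M_D = W·d = 3607·7.75 = 27954.2 kN·m/m
FS = M_R / M_D = 48051.5 / 27954.2 = 1.719

FS = 1.72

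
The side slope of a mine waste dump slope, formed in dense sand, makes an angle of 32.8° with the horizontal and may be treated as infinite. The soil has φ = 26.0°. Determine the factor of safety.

FS = 0.76

For a dry cohesionless infinite slope the factor of safety is FS = tanφ / tanβ.
FS = tan26.0° / tan32.8° = 0.4877 / 0.6445 = 0.757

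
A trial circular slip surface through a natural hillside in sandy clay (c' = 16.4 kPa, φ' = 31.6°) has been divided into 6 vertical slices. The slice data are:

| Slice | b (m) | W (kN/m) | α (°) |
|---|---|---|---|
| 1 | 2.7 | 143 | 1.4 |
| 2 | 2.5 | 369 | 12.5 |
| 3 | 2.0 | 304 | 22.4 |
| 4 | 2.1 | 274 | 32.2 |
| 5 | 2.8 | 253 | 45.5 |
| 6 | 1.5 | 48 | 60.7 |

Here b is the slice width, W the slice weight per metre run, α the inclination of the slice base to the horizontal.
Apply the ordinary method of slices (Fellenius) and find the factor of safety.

Ordinary method of slices: FS = Σ[c'·Δl_i + (W_i cosα_i)·tanφ'] / Σ W_i sinα_i, with Δl_i = b_i / cosα_i.
Slice 1: Δl = 2.7/cos1.4° = 2.701 m; N'_1 = 143·cos1.4° = 143.0; c'Δl = 44.29; W sinα = 3.5
Slice 2: Δl = 2.5/cos12.5° = 2.561 m; N'_2 = 369·cos12.5° = 360.3; c'Δl = 42.00; W sinα = 79.9
Slice 3: Δl = 2.0/cos22.4° = 2.163 m; N'_3 = 304·cos22.4° = 281.1; c'Δl = 35.48; W sinα = 115.8
Slice 4: Δl = 2.1/cos32.2° = 2.482 m; N'_4 = 274·cos32.2° = 231.9; c'Δl = 40.70; W sinα = 146.0
Slice 5: Δl = 2.8/cos45.5° = 3.995 m; N'_5 = 253·cos45.5° = 177.3; c'Δl = 65.51; W sinα = 180.5
Slice 6: Δl = 1.5/cos60.7° = 3.065 m; N'_6 = 48·cos60.7° = 23.5; c'Δl = 50.27; W sinα = 41.9
Σc'Δl = 278.2 kN/m; ΣN' = 1216.9 kN/m; ΣW sinα = 567.5 kN/m
Resisting = 278.2 + 1216.9·tan31.6° = 278.2 + 748.7 = 1026.9 kN/m
FS = 1026.9 / 567.5 = 1.809

FS = 1.81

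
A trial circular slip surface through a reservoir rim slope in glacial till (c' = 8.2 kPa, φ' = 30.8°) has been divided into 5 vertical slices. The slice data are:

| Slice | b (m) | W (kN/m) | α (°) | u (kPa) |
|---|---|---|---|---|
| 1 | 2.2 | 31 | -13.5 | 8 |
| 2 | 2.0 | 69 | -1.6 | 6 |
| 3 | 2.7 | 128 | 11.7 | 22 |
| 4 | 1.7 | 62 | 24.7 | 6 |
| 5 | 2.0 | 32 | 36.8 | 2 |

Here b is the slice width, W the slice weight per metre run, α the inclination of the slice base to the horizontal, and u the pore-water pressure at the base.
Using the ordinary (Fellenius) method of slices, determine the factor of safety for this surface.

FS = 3.43

Ordinary method of slices: FS = Σ[c'·Δl_i + (W_i cosα_i − u_i·Δl_i)·tanφ'] / Σ W_i sinα_i, with Δl_i = b_i / cosα_i.
Slice 1: Δl = 2.2/cos(-13.5°) = 2.263 m; N'_1 = 31·cos(-13.5°) − 8·2.263 = 12.0; c'Δl = 18.55; W sinα = -7.2
Slice 2: Δl = 2.0/cos(-1.6°) = 2.001 m; N'_2 = 69·cos(-1.6°) − 6·2.001 = 57.0; c'Δl = 16.41; W sinα = -1.9
Slice 3: Δl = 2.7/cos11.7° = 2.757 m; N'_3 = 128·cos11.7° − 22·2.757 = 64.7; c'Δl = 22.61; W sinα = 26.0
Slice 4: Δl = 1.7/cos24.7° = 1.871 m; N'_4 = 62·cos24.7° − 6·1.871 = 45.1; c'Δl = 15.34; W sinα = 25.9
Slice 5: Δl = 2.0/cos36.8° = 2.498 m; N'_5 = 32·cos36.8° − 2·2.498 = 20.6; c'Δl = 20.48; W sinα = 19.2
Σc'Δl = 93.4 kN/m; ΣN' = 199.4 kN/m; ΣW sinα = 61.9 kN/m
Resisting = 93.4 + 199.4·tan30.8° = 93.4 + 118.9 = 212.3 kN/m
FS = 212.3 / 61.9 = 3.431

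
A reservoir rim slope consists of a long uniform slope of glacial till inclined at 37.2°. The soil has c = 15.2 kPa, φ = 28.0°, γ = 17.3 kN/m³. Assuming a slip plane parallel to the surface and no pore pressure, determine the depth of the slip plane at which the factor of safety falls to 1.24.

Setting FS = 1.24 in FS = [c + γz cos²β tanφ] / [γz sinβ cosβ] and solving for z:
z = c / [γ cosβ (FS·sinβ − cosβ·tanφ)]
  = 15.2 / [17.3·cos37.2°·(1.24·sin37.2° − cos37.2°·tan28.0°)]
  = 15.2 / [17.3·0.7965·(1.24·0.6046 − 0.7965·0.5317)]
  = 15.2 / 4.4948 = 3.382 m

z = 3.38 m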